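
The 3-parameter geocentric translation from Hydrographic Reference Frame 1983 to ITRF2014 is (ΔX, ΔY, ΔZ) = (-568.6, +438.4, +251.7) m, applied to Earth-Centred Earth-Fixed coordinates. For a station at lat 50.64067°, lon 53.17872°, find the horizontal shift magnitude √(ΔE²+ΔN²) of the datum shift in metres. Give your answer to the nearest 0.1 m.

At φ = 50.64067°, λ = 53.17872°: sin φ = 0.773184, cos φ = 0.634182, sin λ = 0.800509, cos λ = 0.599321.
ΔE = −sin λ·ΔX + cos λ·ΔY = −(0.800509)·(-568.6) + (0.599321)·(438.4) = 717.91 m.
ΔN = −sin φ cos λ·ΔX − sin φ sin λ·ΔY + cos φ·ΔZ = −(0.773184)(0.599321)(-568.6) − (0.773184)(0.800509)(438.4) + (0.634182)(251.7) = 151.76 m.
Horizontal magnitude = √(ΔE² + ΔN²) = √(717.91² + 151.76²) = 733.78 m.

733.8 m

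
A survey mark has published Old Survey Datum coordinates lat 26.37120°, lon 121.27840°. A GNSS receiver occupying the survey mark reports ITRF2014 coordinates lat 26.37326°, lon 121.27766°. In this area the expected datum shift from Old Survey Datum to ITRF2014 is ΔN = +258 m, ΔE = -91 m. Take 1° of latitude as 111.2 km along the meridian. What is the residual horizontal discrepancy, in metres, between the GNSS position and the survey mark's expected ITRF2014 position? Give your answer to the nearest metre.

Observed coordinate differences: Δφ = +0.00206°, Δλ = -0.00074°.
Converting to metres (1° lat = 111200 m, cos φ = 0.895935): observed ΔN = 229.1 m, observed ΔE = -73.7 m.
Subtracting the expected shift leaves a residual of 229.1 − (258) = -28.9 m north and -73.7 − (-91) = 17.3 m east.
Residual distance = √((-28.9)² + 17.3²) = 33.7 m.

34 m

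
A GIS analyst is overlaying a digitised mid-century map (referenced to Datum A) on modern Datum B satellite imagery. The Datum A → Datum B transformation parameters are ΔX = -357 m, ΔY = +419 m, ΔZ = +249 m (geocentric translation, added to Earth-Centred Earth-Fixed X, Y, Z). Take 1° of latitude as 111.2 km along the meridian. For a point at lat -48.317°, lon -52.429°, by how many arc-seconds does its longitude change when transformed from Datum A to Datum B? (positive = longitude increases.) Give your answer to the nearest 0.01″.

sin φ = -0.746836, cos φ = 0.665009, sin λ = -0.792598, cos λ = 0.609744.
East component: ΔE = −sin λ·ΔX + cos λ·ΔY = −(-0.792598)(-357) + (0.609744)(419) = -27.47 m.
1° of latitude spans 111200 m; at latitude φ, 1° of longitude spans that × cos φ = 73949.0 m, so Δλ = -27.47 / 73949.0 × 3600 = -1.338″.

Δλ = -1.34″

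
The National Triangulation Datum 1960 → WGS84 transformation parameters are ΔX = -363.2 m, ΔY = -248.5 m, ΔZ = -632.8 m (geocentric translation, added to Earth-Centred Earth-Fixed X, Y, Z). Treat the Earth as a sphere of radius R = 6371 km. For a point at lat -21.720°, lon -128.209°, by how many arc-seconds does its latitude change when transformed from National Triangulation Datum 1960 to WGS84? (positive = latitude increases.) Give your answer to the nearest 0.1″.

Δφ = -14.0″

sin φ = -0.370071, cos φ = 0.929003, sin λ = -0.785760, cos λ = -0.618532.
North component: ΔN = −sin φ cos λ·ΔX − sin φ sin λ·ΔY + cos φ·ΔZ = −(-0.370071)(-0.618532)(-363.2) − (-0.370071)(-0.785760)(-248.5) + (0.929003)(-632.8) = -432.48 m.
1° of latitude spans πR/180 = 111195 m, so Δφ = -432.48 / 111195 × 3600 = -14.002″.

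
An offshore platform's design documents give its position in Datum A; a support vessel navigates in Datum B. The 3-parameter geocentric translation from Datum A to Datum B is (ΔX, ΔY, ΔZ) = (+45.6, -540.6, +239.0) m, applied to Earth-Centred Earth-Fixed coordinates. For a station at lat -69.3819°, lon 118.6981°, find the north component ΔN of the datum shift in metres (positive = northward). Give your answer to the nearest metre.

The local north axis is (−sin φ cos λ, −sin φ sin λ, cos φ), giving ΔN = -20.494 − 443.821 + 84.161 = -380.15 m.

ΔN = -380 m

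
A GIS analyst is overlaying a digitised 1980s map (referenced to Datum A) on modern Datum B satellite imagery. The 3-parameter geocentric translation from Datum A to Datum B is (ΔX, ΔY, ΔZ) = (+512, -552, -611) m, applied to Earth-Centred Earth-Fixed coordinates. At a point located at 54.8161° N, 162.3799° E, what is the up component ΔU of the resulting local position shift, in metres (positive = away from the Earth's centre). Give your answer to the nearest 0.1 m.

At φ = 54.8161°, λ = 162.3799°: sin φ = 0.817307, cos φ = 0.576203, sin λ = 0.302704, cos λ = -0.953085.
ΔU = cos φ cos λ·ΔX + cos φ sin λ·ΔY + sin φ·ΔZ = (0.576203)(-0.953085)(512) + (0.576203)(0.302704)(-552) + (0.817307)(-611) = -876.83 m.

ΔU = -876.8 m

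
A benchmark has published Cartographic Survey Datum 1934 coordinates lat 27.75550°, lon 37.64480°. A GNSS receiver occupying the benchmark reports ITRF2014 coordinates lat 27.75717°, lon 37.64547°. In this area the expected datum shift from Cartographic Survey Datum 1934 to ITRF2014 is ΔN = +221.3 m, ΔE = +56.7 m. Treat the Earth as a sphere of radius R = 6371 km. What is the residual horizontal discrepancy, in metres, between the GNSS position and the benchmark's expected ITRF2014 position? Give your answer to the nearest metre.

Observed coordinate differences: Δφ = +0.00167°, Δλ = +0.00067°.
Converting to metres (1° lat = 111195 m, cos φ = 0.884943): observed ΔN = 185.7 m, observed ΔE = 65.9 m.
Subtracting the expected shift leaves a residual of 185.7 − (221.3) = -35.6 m north and 65.9 − (56.7) = 9.2 m east.
Residual distance = √((-35.6)² + 9.2²) = 36.8 m.

37 m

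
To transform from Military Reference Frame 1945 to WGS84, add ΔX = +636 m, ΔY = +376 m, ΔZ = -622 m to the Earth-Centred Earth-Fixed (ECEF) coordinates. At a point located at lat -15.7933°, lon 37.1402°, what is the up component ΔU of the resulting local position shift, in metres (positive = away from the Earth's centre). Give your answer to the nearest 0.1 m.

ΔU = 875.6 m

The local up (radial) axis is (cos φ cos λ, cos φ sin λ, sin φ), giving ΔU = 487.855 + 218.447 + 169.288 = 875.59 m.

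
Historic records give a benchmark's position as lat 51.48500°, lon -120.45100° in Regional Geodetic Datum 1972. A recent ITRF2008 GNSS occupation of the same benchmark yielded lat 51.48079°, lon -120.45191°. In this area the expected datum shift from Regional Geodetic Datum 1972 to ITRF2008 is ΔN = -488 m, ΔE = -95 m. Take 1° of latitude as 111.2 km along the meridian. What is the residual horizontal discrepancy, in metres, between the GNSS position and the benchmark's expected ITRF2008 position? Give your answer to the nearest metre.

38 m

Observed coordinate differences: Δφ = -0.00421°, Δλ = -0.00091°.
Converting to metres (1° lat = 111200 m, cos φ = 0.622720): observed ΔN = -468.2 m, observed ΔE = -63.0 m.
Subtracting the expected shift leaves a residual of -468.2 − (-488) = 19.8 m north and -63.0 − (-95) = 32.0 m east.
Residual distance = √(19.8² + 32.0²) = 37.6 m.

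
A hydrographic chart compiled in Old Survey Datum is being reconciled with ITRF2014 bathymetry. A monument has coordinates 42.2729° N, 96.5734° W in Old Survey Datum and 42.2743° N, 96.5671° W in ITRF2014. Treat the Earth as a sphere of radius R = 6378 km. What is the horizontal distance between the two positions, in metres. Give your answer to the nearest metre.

542 m

Δφ = 42.2743° − 42.2729° = +0.0014°; Δλ = -96.5671° − -96.5734° = +0.0063°.
1° along a meridian = πR/180 = 111317 m.
ΔN = Δφ × 111317 = 155.8 m; ΔE = Δλ × 111317 × cos(42.2729°) = +0.0063 × 111317 × 0.739949 = 518.9 m.
Distance = √(ΔE² + ΔN²) = √(518.9² + 155.8²) = 541.8 m.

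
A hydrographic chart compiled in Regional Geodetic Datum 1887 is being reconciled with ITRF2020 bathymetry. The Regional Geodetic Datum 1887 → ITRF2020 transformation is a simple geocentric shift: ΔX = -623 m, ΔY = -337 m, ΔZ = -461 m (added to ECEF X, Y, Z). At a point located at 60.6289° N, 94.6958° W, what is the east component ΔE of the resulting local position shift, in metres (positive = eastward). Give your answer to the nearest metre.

ΔE = -593 m

The local east axis at (φ, λ) is (−sin λ, cos λ, 0), so ΔE = −sin(-94.6958°)·(-623) + cos(-94.6958°)·(-337) = -593.32 m.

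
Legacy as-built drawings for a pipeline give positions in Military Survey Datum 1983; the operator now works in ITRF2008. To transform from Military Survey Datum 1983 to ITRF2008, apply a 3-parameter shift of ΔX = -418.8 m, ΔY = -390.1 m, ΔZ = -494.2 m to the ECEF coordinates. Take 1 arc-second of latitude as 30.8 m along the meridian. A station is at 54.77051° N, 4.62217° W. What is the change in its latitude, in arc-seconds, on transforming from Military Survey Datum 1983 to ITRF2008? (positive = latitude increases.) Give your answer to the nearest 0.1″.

Δφ = 1.0″

sin φ = 0.816848, cos φ = 0.576853, sin λ = -0.080585, cos λ = 0.996748.
North component: ΔN = −sin φ cos λ·ΔX − sin φ sin λ·ΔY + cos φ·ΔZ = −(0.816848)(0.996748)(-418.8) − (0.816848)(-0.080585)(-390.1) + (0.576853)(-494.2) = 30.22 m.
1° of latitude spans 3600 × 30.80 = 110880 m, so Δφ = 30.22 / 110880 × 3600 = 0.981″.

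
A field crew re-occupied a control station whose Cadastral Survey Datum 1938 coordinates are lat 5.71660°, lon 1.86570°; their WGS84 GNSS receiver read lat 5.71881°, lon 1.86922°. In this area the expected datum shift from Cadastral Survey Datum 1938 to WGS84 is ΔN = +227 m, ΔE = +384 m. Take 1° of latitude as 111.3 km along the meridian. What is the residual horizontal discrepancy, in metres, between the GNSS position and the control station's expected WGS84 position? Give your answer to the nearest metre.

20 m

Observed coordinate differences: Δφ = +0.00221°, Δλ = +0.00352°.
Converting to metres (1° lat = 111300 m, cos φ = 0.995027): observed ΔN = 246.0 m, observed ΔE = 389.8 m.
Subtracting the expected shift leaves a residual of 246.0 − (227) = 19.0 m north and 389.8 − (384) = 5.8 m east.
Residual distance = √(19.0² + 5.8²) = 19.8 m.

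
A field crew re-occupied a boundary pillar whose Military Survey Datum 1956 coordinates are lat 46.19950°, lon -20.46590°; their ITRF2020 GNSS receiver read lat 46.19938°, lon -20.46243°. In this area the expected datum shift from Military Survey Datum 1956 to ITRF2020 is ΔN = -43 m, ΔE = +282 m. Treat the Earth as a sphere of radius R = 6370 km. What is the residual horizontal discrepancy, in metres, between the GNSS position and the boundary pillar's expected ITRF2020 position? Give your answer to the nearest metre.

Observed coordinate differences: Δφ = -0.00012°, Δλ = +0.00347°.
Converting to metres (1° lat = 111177 m, cos φ = 0.692149): observed ΔN = -13.3 m, observed ΔE = 267.0 m.
Subtracting the expected shift leaves a residual of -13.3 − (-43) = 29.7 m north and 267.0 − (282) = -15.0 m east.
Residual distance = √(29.7² + (-15.0)²) = 33.2 m.

33 m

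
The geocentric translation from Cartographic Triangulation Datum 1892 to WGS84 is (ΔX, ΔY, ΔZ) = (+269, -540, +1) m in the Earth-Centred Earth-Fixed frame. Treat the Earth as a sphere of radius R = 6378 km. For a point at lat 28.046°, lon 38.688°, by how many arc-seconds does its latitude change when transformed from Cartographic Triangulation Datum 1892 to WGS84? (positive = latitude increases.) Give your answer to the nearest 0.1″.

sin φ = 0.470180, cos φ = 0.882570, sin λ = 0.625079, cos λ = 0.780561.
North component: ΔN = −sin φ cos λ·ΔX − sin φ sin λ·ΔY + cos φ·ΔZ = −(0.470180)(0.780561)(269) − (0.470180)(0.625079)(-540) + (0.882570)(1) = 60.86 m.
1° of latitude spans πR/180 = 111317 m, so Δφ = 60.86 / 111317 × 3600 = 1.968″.

Δφ = 2.0″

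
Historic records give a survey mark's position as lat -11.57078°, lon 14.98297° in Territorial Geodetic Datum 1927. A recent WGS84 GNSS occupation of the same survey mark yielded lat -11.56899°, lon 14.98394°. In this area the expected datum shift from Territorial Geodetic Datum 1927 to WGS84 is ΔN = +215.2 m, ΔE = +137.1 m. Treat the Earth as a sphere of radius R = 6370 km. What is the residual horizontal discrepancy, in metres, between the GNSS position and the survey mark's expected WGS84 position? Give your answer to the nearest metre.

35 m

Observed coordinate differences: Δφ = +0.00179°, Δλ = +0.00097°.
Converting to metres (1° lat = 111177 m, cos φ = 0.979678): observed ΔN = 199.0 m, observed ΔE = 105.7 m.
Subtracting the expected shift leaves a residual of 199.0 − (215.2) = -16.2 m north and 105.7 − (137.1) = -31.4 m east.
Residual distance = √((-16.2)² + (-31.4)²) = 35.4 m.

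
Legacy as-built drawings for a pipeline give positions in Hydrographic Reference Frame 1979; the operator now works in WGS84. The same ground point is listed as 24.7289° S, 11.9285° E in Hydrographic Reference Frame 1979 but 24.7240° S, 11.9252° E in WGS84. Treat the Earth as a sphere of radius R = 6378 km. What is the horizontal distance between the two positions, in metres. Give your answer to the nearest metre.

639 m

Δφ = -24.7240° − -24.7289° = +0.0049°; Δλ = 11.9252° − 11.9285° = -0.0033°.
1° along a meridian = πR/180 = 111317 m.
ΔN = Δφ × 111317 = 545.5 m; ΔE = Δλ × 111317 × cos(-24.7289°) = -0.0033 × 111317 × 0.908297 = -333.7 m.
Distance = √(ΔE² + ΔN²) = √((-333.7)² + 545.5²) = 639.4 m.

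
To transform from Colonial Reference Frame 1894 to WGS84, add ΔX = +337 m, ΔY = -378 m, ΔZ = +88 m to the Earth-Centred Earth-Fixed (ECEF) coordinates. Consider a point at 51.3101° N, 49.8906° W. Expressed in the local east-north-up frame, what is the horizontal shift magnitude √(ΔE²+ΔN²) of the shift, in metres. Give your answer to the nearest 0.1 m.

At φ = 51.3101°, λ = -49.8906°: sin φ = 0.780541, cos φ = 0.625105, sin λ = -0.764816, cos λ = 0.644249.
ΔE = −sin λ·ΔX + cos λ·ΔY = −(-0.764816)·(337) + (0.644249)·(-378) = 14.22 m.
ΔN = −sin φ cos λ·ΔX − sin φ sin λ·ΔY + cos φ·ΔZ = −(0.780541)(0.644249)(337) − (0.780541)(-0.764816)(-378) + (0.625105)(88) = -340.11 m.
Horizontal magnitude = √(ΔE² + ΔN²) = √(14.22² + (-340.11)²) = 340.41 m.

340.4 m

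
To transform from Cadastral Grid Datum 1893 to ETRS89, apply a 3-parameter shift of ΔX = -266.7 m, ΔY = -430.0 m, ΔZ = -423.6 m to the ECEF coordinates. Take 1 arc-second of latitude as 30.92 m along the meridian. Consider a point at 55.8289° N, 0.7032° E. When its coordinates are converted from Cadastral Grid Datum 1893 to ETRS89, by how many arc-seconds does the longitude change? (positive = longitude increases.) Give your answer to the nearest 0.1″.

Δλ = -24.6″

sin φ = 0.827364, cos φ = 0.561666, sin λ = 0.012273, cos λ = 0.999925.
East component: ΔE = −sin λ·ΔX + cos λ·ΔY = −(0.012273)(-266.7) + (0.999925)(-430.0) = -426.69 m.
1° of latitude spans 3600 × 30.92 = 111312 m; at latitude φ, 1° of longitude spans that × cos φ = 62520.2 m, so Δλ = -426.69 / 62520.2 × 3600 = -24.570″.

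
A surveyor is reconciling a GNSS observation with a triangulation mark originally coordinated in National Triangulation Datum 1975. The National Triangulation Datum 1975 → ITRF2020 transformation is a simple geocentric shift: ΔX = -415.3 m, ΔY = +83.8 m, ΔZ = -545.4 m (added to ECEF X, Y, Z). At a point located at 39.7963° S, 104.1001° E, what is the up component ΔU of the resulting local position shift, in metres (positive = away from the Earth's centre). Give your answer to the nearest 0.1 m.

The local up (radial) axis is (cos φ cos λ, cos φ sin λ, sin φ), giving ΔU = 77.735 + 62.446 + 349.089 = 489.27 m.

ΔU = 489.3 m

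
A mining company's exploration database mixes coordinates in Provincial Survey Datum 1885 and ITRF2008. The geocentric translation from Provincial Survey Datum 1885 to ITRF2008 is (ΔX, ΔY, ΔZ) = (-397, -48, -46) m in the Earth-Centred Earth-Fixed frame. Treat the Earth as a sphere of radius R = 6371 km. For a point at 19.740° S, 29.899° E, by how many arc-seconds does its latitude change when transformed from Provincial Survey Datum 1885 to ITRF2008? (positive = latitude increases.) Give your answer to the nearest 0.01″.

Δφ = -5.43″

sin φ = -0.337752, cos φ = 0.941235, sin λ = 0.498473, cos λ = 0.866905.
North component: ΔN = −sin φ cos λ·ΔX − sin φ sin λ·ΔY + cos φ·ΔZ = −(-0.337752)(0.866905)(-397) − (-0.337752)(0.498473)(-48) + (0.941235)(-46) = -167.62 m.
1° of latitude spans πR/180 = 111195 m, so Δφ = -167.62 / 111195 × 3600 = -5.427″.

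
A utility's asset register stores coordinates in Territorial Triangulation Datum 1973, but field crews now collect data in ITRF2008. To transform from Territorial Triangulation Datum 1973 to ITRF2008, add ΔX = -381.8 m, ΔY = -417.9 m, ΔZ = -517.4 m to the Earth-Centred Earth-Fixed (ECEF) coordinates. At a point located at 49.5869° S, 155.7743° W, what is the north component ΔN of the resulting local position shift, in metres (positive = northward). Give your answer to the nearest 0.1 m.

At φ = -49.5869°, λ = -155.7743°: sin φ = -0.761390, cos φ = 0.648294, sin λ = -0.410332, cos λ = -0.911936.
ΔN = −sin φ cos λ·ΔX − sin φ sin λ·ΔY + cos φ·ΔZ = −(-0.761390)(-0.911936)(-381.8) − (-0.761390)(-0.410332)(-417.9) + (0.648294)(-517.4) = 60.23 m.

ΔN = 60.2 m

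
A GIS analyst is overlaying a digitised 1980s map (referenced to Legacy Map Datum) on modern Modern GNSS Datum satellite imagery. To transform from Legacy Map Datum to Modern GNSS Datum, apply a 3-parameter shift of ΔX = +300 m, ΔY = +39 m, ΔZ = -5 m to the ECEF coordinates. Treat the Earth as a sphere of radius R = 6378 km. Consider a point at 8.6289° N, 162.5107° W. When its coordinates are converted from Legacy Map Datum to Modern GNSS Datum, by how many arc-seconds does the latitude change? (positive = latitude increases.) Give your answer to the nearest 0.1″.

sin φ = 0.150034, cos φ = 0.988681, sin λ = -0.300528, cos λ = -0.953773.
North component: ΔN = −sin φ cos λ·ΔX − sin φ sin λ·ΔY + cos φ·ΔZ = −(0.150034)(-0.953773)(300) − (0.150034)(-0.300528)(39) + (0.988681)(-5) = 39.74 m.
1° of latitude spans πR/180 = 111317 m, so Δφ = 39.74 / 111317 × 3600 = 1.285″.

Δφ = 1.3″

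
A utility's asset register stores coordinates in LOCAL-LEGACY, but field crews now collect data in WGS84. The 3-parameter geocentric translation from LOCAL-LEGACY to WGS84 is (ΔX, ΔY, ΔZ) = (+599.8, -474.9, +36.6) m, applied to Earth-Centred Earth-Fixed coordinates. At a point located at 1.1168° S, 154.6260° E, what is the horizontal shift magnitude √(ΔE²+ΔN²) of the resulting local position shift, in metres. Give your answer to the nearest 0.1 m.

173.5 m

The local east axis at (φ, λ) is (−sin λ, cos λ, 0), so ΔE = −sin(154.6260°)·599.8 + cos(154.6260°)·(-474.9) = 172.06 m.
The local north axis is (−sin φ cos λ, −sin φ sin λ, cos φ), giving ΔN = -10.563 − 3.966 + 36.593 = 22.06 m.
Horizontal magnitude = √(ΔE² + ΔN²) = √(172.06² + 22.06²) = 173.47 m.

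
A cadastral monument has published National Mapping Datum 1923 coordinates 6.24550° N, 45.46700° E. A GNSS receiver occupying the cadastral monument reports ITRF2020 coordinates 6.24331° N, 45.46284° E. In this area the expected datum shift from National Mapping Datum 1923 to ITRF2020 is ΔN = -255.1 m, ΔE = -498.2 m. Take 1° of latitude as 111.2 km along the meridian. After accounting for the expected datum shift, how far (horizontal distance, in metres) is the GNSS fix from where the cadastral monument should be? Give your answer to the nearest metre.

40 m

Observed coordinate differences: Δφ = -0.00219°, Δλ = -0.00416°.
Converting to metres (1° lat = 111200 m, cos φ = 0.994065): observed ΔN = -243.5 m, observed ΔE = -459.8 m.
Subtracting the expected shift leaves a residual of -243.5 − (-255.1) = 11.6 m north and -459.8 − (-498.2) = 38.4 m east.
Residual distance = √(11.6² + 38.4²) = 40.1 m.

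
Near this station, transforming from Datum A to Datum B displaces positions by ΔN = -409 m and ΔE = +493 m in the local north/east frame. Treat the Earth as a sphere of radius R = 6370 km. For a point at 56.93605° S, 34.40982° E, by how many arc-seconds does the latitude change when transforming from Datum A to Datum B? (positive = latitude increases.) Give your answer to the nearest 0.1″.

Δφ = -13.2″

On a sphere of radius R, 1 rad of latitude = R, so Δφ = ΔN / R = -409.0 / 6370000 = -6.4207e-05 rad = -13.244″.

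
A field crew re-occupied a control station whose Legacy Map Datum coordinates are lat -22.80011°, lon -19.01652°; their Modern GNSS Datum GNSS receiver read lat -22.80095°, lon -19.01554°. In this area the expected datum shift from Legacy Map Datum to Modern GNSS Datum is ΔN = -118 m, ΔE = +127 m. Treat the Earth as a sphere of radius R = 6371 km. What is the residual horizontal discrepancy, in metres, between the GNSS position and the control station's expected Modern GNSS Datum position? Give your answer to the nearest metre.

Observed coordinate differences: Δφ = -0.00084°, Δλ = +0.00098°.
Converting to metres (1° lat = 111195 m, cos φ = 0.921862): observed ΔN = -93.4 m, observed ΔE = 100.5 m.
Subtracting the expected shift leaves a residual of -93.4 − (-118) = 24.6 m north and 100.5 − (127) = -26.5 m east.
Residual distance = √(24.6² + (-26.5)²) = 36.2 m.

36 m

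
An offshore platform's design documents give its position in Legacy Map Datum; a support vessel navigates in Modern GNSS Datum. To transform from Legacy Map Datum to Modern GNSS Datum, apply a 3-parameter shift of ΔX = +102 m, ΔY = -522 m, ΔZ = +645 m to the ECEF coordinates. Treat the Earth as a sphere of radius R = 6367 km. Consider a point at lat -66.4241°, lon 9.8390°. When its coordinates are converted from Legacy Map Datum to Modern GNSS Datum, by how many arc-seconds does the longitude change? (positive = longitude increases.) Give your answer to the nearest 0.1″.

sin φ = -0.916531, cos φ = 0.399964, sin λ = 0.170880, cos λ = 0.985292.
East component: ΔE = −sin λ·ΔX + cos λ·ΔY = −(0.170880)(102) + (0.985292)(-522) = -531.75 m.
1° of latitude spans πR/180 = 111125 m; at latitude φ, 1° of longitude spans that × cos φ = 44446.0 m, so Δλ = -531.75 / 44446.0 × 3600 = -43.070″.

Δλ = -43.1″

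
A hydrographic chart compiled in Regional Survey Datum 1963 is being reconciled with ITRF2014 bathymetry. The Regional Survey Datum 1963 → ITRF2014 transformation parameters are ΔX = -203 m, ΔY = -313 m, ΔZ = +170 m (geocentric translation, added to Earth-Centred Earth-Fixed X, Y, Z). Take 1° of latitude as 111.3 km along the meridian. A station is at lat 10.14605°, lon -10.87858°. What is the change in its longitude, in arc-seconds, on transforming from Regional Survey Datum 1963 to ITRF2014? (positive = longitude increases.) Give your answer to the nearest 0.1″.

Δλ = -11.4″

sin φ = 0.176158, cos φ = 0.984362, sin λ = -0.188728, cos λ = 0.982029.
East component: ΔE = −sin λ·ΔX + cos λ·ΔY = −(-0.188728)(-203) + (0.982029)(-313) = -345.69 m.
1° of latitude spans 111300 m; at latitude φ, 1° of longitude spans that × cos φ = 109559.5 m, so Δλ = -345.69 / 109559.5 × 3600 = -11.359″.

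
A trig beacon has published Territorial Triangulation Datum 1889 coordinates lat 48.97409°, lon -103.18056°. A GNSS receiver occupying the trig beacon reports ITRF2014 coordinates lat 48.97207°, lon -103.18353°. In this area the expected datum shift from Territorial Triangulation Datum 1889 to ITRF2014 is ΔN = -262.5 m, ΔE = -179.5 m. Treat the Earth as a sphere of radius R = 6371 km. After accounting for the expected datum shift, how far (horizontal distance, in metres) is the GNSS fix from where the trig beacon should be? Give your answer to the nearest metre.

53 m

Observed coordinate differences: Δφ = -0.00202°, Δλ = -0.00297°.
Converting to metres (1° lat = 111195 m, cos φ = 0.656400): observed ΔN = -224.6 m, observed ΔE = -216.8 m.
Subtracting the expected shift leaves a residual of -224.6 − (-262.5) = 37.9 m north and -216.8 − (-179.5) = -37.3 m east.
Residual distance = √(37.9² + (-37.3)²) = 53.1 m.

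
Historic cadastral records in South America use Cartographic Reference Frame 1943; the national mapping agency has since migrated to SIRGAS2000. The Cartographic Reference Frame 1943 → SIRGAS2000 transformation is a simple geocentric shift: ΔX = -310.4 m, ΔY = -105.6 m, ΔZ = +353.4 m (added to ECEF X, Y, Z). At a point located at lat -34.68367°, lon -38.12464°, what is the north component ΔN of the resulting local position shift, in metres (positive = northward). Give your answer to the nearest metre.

ΔN = 189 m

At φ = -34.68367°, λ = -38.12464°: sin φ = -0.569045, cos φ = 0.822306, sin λ = -0.617374, cos λ = 0.786670.
ΔN = −sin φ cos λ·ΔX − sin φ sin λ·ΔY + cos φ·ΔZ = −(-0.569045)(0.786670)(-310.4) − (-0.569045)(-0.617374)(-105.6) + (0.822306)(353.4) = 188.75 m.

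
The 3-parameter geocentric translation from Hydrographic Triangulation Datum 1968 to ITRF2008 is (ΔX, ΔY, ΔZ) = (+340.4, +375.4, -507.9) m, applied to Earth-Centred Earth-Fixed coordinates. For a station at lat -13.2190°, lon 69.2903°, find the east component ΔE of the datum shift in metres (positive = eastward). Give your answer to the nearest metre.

ΔE = -186 m

At φ = -13.2190°, λ = 69.2903°: sin φ = -0.228674, cos φ = 0.973503, sin λ = 0.935384, cos λ = 0.353633.
ΔE = −sin λ·ΔX + cos λ·ΔY = −(0.935384)·(340.4) + (0.353633)·(375.4) = -185.65 m.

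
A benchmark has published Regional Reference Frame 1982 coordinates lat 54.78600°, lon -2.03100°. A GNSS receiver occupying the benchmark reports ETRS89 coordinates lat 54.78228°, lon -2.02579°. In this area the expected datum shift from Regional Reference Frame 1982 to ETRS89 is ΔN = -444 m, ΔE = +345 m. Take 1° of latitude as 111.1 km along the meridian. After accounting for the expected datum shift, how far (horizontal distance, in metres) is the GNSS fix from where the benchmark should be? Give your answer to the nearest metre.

Observed coordinate differences: Δφ = -0.00372°, Δλ = +0.00521°.
Converting to metres (1° lat = 111100 m, cos φ = 0.576632): observed ΔN = -413.3 m, observed ΔE = 333.8 m.
Subtracting the expected shift leaves a residual of -413.3 − (-444) = 30.7 m north and 333.8 − (345) = -11.2 m east.
Residual distance = √(30.7² + (-11.2)²) = 32.7 m.

33 m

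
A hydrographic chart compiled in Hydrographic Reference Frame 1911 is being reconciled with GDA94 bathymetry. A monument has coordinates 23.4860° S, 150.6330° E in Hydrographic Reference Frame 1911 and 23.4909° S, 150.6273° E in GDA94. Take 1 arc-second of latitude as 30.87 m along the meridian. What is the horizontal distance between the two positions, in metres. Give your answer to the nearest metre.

796 m

Δφ = -23.4909° − -23.4860° = -0.0049°; Δλ = 150.6273° − 150.6330° = -0.0057°.
1° of latitude = 3600 × 30.87 = 111132 m.
ΔN = Δφ × 111132 = -544.5 m; ΔE = Δλ × 111132 × cos(-23.4860°) = -0.0057 × 111132 × 0.917157 = -581.0 m.
Distance = √(ΔE² + ΔN²) = √((-581.0)² + (-544.5)²) = 796.3 m.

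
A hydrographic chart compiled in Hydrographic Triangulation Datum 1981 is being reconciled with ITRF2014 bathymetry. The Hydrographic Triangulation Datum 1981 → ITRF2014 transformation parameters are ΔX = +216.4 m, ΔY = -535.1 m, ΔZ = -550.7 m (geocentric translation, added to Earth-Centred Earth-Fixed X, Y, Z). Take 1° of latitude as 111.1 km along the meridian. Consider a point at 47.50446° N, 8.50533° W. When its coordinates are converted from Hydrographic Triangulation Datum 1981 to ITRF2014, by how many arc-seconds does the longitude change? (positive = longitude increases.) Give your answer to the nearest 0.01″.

Δλ = -23.85″

sin φ = 0.737330, cos φ = 0.675533, sin λ = -0.147901, cos λ = 0.989002.
East component: ΔE = −sin λ·ΔX + cos λ·ΔY = −(-0.147901)(216.4) + (0.989002)(-535.1) = -497.21 m.
1° of latitude spans 111100 m; at latitude φ, 1° of longitude spans that × cos φ = 75051.7 m, so Δλ = -497.21 / 75051.7 × 3600 = -23.850″.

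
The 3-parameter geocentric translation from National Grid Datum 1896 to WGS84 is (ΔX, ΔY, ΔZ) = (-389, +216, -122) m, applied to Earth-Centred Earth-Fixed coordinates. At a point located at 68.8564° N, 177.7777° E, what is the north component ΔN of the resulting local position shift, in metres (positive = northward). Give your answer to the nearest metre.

ΔN = -414 m

At φ = 68.8564°, λ = 177.7777°: sin φ = 0.932679, cos φ = 0.360707, sin λ = 0.038777, cos λ = -0.999248.
ΔN = −sin φ cos λ·ΔX − sin φ sin λ·ΔY + cos φ·ΔZ = −(0.932679)(-0.999248)(-389) − (0.932679)(0.038777)(216) + (0.360707)(-122) = -414.36 m.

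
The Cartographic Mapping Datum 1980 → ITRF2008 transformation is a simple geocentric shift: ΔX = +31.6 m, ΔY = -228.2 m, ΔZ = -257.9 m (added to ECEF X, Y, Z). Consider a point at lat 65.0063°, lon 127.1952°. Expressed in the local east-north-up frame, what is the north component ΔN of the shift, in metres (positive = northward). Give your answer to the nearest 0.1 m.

ΔN = 73.1 m

At φ = 65.0063°, λ = 127.1952°: sin φ = 0.906354, cos φ = 0.422519, sin λ = 0.796581, cos λ = -0.604532.
ΔN = −sin φ cos λ·ΔX − sin φ sin λ·ΔY + cos φ·ΔZ = −(0.906354)(-0.604532)(31.6) − (0.906354)(0.796581)(-228.2) + (0.422519)(-257.9) = 73.10 m.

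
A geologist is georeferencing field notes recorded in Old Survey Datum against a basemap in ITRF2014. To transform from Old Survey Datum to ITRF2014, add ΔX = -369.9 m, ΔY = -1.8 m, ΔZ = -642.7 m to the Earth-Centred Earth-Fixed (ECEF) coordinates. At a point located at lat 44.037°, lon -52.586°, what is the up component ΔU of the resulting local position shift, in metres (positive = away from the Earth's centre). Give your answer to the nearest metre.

ΔU = -607 m

The local up (radial) axis is (cos φ cos λ, cos φ sin λ, sin φ), giving ΔU = -161.564 + 1.028 − 446.755 = -607.29 m.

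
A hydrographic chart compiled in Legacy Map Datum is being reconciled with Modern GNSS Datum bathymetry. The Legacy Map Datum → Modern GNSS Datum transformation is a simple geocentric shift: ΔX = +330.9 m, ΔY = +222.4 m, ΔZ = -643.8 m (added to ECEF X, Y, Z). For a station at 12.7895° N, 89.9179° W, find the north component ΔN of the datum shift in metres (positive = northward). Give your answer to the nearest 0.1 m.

At φ = 12.7895°, λ = -89.9179°: sin φ = 0.221370, cos φ = 0.975190, sin λ = -0.999999, cos λ = 0.001433.
ΔN = −sin φ cos λ·ΔX − sin φ sin λ·ΔY + cos φ·ΔZ = −(0.221370)(0.001433)(330.9) − (0.221370)(-0.999999)(222.4) + (0.975190)(-643.8) = -578.70 m.

ΔN = -578.7 m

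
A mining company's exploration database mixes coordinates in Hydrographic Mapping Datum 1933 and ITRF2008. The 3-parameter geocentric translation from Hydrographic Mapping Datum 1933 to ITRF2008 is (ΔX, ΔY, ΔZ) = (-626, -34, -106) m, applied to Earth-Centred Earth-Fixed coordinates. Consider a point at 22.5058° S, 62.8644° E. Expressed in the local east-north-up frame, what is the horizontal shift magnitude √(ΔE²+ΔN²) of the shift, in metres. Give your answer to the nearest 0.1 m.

584.1 m

At φ = -22.5058°, λ = 62.8644°: sin φ = -0.382777, cos φ = 0.923841, sin λ = 0.889930, cos λ = 0.456098.
ΔE = −sin λ·ΔX + cos λ·ΔY = −(0.889930)·(-626) + (0.456098)·(-34) = 541.59 m.
ΔN = −sin φ cos λ·ΔX − sin φ sin λ·ΔY + cos φ·ΔZ = −(-0.382777)(0.456098)(-626) − (-0.382777)(0.889930)(-34) + (0.923841)(-106) = -218.80 m.
Horizontal magnitude = √(ΔE² + ΔN²) = √(541.59² + (-218.80)²) = 584.12 m.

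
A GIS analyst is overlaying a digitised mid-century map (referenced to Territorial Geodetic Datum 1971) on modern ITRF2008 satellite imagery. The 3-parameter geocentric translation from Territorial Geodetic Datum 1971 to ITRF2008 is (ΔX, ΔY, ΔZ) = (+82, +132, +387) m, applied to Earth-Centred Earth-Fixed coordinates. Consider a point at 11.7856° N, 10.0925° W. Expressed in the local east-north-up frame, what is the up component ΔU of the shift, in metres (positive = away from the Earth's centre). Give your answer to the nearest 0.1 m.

At φ = 11.7856°, λ = -10.0925°: sin φ = 0.204250, cos φ = 0.978919, sin λ = -0.175238, cos λ = 0.984526.
ΔU = cos φ cos λ·ΔX + cos φ sin λ·ΔY + sin φ·ΔZ = (0.978919)(0.984526)(82) + (0.978919)(-0.175238)(132) + (0.204250)(387) = 135.43 m.

ΔU = 135.4 m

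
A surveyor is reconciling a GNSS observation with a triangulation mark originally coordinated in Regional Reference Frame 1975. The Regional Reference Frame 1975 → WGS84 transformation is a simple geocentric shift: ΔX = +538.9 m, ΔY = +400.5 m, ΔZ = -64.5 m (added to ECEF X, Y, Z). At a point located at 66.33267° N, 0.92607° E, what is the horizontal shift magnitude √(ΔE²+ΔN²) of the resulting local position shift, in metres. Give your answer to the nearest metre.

The local east axis at (φ, λ) is (−sin λ, cos λ, 0), so ΔE = −sin(0.92607°)·538.9 + cos(0.92607°)·400.5 = 391.74 m.
The local north axis is (−sin φ cos λ, −sin φ sin λ, cos φ), giving ΔN = -493.510 − 5.929 − 25.892 = -525.33 m.
Horizontal magnitude = √(ΔE² + ΔN²) = √(391.74² + (-525.33)²) = 655.31 m.

655 m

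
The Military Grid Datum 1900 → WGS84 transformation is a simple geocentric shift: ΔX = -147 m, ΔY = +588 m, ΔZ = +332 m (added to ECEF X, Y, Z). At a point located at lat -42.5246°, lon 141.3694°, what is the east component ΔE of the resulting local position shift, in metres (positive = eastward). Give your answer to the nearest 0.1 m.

ΔE = -367.6 m

The local east axis at (φ, λ) is (−sin λ, cos λ, 0), so ΔE = −sin(141.3694°)·(-147) + cos(141.3694°)·588 = -367.57 m.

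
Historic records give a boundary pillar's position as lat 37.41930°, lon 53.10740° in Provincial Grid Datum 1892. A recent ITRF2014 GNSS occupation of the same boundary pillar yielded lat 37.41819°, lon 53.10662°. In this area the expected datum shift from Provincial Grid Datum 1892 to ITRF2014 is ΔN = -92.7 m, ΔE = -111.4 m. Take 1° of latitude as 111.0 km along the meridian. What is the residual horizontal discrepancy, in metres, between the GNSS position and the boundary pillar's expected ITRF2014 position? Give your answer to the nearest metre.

Observed coordinate differences: Δφ = -0.00111°, Δλ = -0.00078°.
Converting to metres (1° lat = 111000 m, cos φ = 0.794210): observed ΔN = -123.2 m, observed ΔE = -68.8 m.
Subtracting the expected shift leaves a residual of -123.2 − (-92.7) = -30.5 m north and -68.8 − (-111.4) = 42.6 m east.
Residual distance = √((-30.5)² + 42.6²) = 52.4 m.

52 m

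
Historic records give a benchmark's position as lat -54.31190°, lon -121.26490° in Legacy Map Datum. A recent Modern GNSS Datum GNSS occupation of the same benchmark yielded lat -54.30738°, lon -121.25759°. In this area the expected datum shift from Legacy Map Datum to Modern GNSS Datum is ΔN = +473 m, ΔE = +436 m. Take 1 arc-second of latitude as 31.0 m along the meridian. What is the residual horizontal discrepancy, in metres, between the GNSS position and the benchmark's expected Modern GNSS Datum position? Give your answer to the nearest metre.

51 m

Observed coordinate differences: Δφ = +0.00452°, Δλ = +0.00731°.
Converting to metres (1° lat = 111600 m, cos φ = 0.583373): observed ΔN = 504.4 m, observed ΔE = 475.9 m.
Subtracting the expected shift leaves a residual of 504.4 − (473) = 31.4 m north and 475.9 − (436) = 39.9 m east.
Residual distance = √(31.4² + 39.9²) = 50.8 m.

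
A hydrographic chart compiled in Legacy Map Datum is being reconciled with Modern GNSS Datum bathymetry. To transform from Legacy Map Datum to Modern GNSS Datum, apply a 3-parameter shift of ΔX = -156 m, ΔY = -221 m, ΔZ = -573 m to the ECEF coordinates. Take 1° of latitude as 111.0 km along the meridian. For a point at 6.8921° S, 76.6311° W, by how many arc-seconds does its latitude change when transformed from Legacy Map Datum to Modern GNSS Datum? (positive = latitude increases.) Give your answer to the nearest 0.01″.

Δφ = -17.75″

sin φ = -0.120000, cos φ = 0.992774, sin λ = -0.972902, cos λ = 0.231220.
North component: ΔN = −sin φ cos λ·ΔX − sin φ sin λ·ΔY + cos φ·ΔZ = −(-0.120000)(0.231220)(-156) − (-0.120000)(-0.972902)(-221) + (0.992774)(-573) = -547.39 m.
1° of latitude spans 111000 m, so Δφ = -547.39 / 111000 × 3600 = -17.753″.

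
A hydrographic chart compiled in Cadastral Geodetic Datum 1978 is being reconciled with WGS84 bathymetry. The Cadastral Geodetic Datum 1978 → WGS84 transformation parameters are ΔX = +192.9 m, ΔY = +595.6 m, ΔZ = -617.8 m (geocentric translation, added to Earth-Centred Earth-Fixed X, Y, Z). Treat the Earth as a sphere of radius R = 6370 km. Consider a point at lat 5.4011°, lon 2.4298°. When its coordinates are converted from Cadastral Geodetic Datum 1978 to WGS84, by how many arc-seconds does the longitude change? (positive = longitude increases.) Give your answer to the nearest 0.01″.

Δλ = 19.09″

sin φ = 0.094127, cos φ = 0.995560, sin λ = 0.042395, cos λ = 0.999101.
East component: ΔE = −sin λ·ΔX + cos λ·ΔY = −(0.042395)(192.9) + (0.999101)(595.6) = 586.89 m.
1° of latitude spans πR/180 = 111177 m; at latitude φ, 1° of longitude spans that × cos φ = 110683.9 m, so Δλ = 586.89 / 110683.9 × 3600 = 19.089″.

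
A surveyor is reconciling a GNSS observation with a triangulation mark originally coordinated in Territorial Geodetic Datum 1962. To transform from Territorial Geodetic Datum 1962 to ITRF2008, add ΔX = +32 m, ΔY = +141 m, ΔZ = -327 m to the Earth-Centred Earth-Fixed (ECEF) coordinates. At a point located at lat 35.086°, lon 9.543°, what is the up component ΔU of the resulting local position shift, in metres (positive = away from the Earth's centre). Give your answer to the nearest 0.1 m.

ΔU = -143.0 m

At φ = 35.086°, λ = 9.543°: sin φ = 0.574805, cos φ = 0.818290, sin λ = 0.165788, cos λ = 0.986161.
ΔU = cos φ cos λ·ΔX + cos φ sin λ·ΔY + sin φ·ΔZ = (0.818290)(0.986161)(32) + (0.818290)(0.165788)(141) + (0.574805)(-327) = -143.01 m.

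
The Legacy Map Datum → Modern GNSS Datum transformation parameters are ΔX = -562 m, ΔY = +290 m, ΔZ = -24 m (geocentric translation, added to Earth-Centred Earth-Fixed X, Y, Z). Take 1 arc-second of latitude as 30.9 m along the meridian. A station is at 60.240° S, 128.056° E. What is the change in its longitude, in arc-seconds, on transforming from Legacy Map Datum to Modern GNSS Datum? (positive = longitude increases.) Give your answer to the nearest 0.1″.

sin φ = -0.868112, cos φ = 0.496368, sin λ = 0.787409, cos λ = -0.616431.
East component: ΔE = −sin λ·ΔX + cos λ·ΔY = −(0.787409)(-562) + (-0.616431)(290) = 263.76 m.
1° of latitude spans 3600 × 30.90 = 111240 m; at latitude φ, 1° of longitude spans that × cos φ = 55216.0 m, so Δλ = 263.76 / 55216.0 × 3600 = 17.197″.

Δλ = 17.2″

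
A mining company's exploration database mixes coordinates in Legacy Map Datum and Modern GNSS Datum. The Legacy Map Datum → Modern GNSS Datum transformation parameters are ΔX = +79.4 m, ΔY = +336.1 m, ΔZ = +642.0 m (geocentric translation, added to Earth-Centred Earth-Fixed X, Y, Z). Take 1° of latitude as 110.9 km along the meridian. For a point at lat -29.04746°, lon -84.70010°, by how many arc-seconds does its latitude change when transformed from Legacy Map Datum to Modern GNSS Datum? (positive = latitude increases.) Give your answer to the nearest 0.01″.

Δφ = 13.06″

sin φ = -0.485534, cos φ = 0.874218, sin λ = -0.995725, cos λ = 0.092369.
North component: ΔN = −sin φ cos λ·ΔX − sin φ sin λ·ΔY + cos φ·ΔZ = −(-0.485534)(0.092369)(79.4) − (-0.485534)(-0.995725)(336.1) + (0.874218)(642.0) = 402.32 m.
1° of latitude spans 110900 m, so Δφ = 402.32 / 110900 × 3600 = 13.060″.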